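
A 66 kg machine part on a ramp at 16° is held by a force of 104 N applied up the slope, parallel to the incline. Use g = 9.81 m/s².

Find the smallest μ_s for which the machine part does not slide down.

μ_s,min ≈ 0.12

N = m g cos θ = 622.4 N.
Friction must make up the shortfall along the incline: f = m g sin θ − P = 178.5 − 104 = 74.46 N.
At the threshold f = μ_s N, so μ_s,min = 74.46/622.4 = 0.12.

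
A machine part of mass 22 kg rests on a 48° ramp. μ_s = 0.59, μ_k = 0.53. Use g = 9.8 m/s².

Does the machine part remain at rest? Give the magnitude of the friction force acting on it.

f ≈ 76.5 N

N = m g cos θ = 144 N.
Down-slope weight component: m g sin θ = 160 N.
μ_s N = 85.1 N.
160 > 85.1 N, so it slides; kinetic friction f = μ_k N = 0.53×144 = 76.5 N.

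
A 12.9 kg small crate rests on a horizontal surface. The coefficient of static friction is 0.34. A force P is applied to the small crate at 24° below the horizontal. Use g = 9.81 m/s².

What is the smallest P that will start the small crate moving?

P ≈ 55.5 N

N = m g + P sin α (the push presses the small crate into the horizontal surface).
At impending slip, P cos α = μ_s N = μ_s (m g + P sin α).
Solving: P (cos α − μ_s sin α) = μ_s m g → P = 0.34×127/(cos 24° − 0.34 sin 24°) = 43/0.7753 = 55.5 N.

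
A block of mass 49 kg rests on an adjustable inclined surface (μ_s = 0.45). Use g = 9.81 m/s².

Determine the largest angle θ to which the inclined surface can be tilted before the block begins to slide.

At the slip threshold, m g sin θ = μ_s · m g cos θ, so tan θ = μ_s.
θ_max = arctan(0.45) = 24.2°.

θ_max ≈ 24.2°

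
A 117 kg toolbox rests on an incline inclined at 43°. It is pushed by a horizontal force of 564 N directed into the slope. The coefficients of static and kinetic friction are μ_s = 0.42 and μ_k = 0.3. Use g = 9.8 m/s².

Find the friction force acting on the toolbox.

Resolve perpendicular to the incline: N = m g cos θ + P sin θ = 117×9.8×cos 43° + 564×sin 43° = 1223 N.
Along the incline, the net driving force (taking up-slope positive) is P cos θ − m g sin θ = 412.5 − 782 = -369.5 N, so equilibrium requires friction f = 369.5 N (up-slope).
Maximum static friction: μ_s N = 0.42 × 1223 = 513.8 N.
|f_req| = 369.5 ≤ 513.8 N → the toolbox is in equilibrium; friction equals the required value.

f ≈ 369 N (up the incline)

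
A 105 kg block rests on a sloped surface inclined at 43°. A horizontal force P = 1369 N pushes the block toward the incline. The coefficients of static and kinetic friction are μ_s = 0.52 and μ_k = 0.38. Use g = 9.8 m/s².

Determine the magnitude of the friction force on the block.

f ≈ 299 N (down the incline)

Resolve perpendicular to the incline: N = m g cos θ + P sin θ = 105×9.8×cos 43° + 1369×sin 43° = 1686 N.
Parallel to the incline: P cos θ − m g sin θ = 1001 − 701.8 = 299.4 N; the friction needed to balance this is 299.4 N acting down the slope.
The limit of static friction is μ_s N = 876.8 N.
|f_req| = 299.4 ≤ 876.8 N → the block is in equilibrium; friction equals the required value.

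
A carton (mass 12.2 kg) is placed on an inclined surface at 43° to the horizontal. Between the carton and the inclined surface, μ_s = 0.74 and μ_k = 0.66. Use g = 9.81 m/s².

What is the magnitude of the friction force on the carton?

f ≈ 57.8 N (up the incline)

Perpendicular to the surface, N = m g cos θ = 12.2·9.81·cos 43° = 87.53 N.
For equilibrium along the incline, friction must balance the weight component: f = m g sin θ = 81.62 N up the slope.
Maximum static friction available: μ_s N = 0.74 × 87.53 = 64.77 N.
|81.62| exceeds 64.77 N, so the carton slips down-slope; friction is kinetic, f = μ_k N = 0.66×87.53 = 57.8 N.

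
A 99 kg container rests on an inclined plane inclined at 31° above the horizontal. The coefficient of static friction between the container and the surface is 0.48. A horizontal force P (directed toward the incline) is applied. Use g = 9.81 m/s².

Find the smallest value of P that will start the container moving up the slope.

At impending motion up the slope, friction acts down-slope at its limit: f = μ_s N.
Perpendicular to the incline: N = m g cos θ + P sin θ.
Along the incline: P cos θ = m g sin θ + μ_s N = m g sin θ + μ_s (m g cos θ + P sin θ).
Solving, P (cos θ − μ_s sin θ) = m g (sin θ + μ_s cos θ), so P = 99×9.81×(sin 31° + 0.48 cos 31°)/(cos 31° − 0.48 sin 31°) = 971×0.9265/0.6099 = 1480 N.

P ≈ 1480 N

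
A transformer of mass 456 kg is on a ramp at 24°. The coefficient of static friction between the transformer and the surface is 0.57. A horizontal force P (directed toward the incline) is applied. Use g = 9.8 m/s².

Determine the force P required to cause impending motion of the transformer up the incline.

P ≈ 6080 N

At impending motion up the slope, friction acts down-slope at its limit: f = μ_s N.
Perpendicular to the incline: N = m g cos θ + P sin θ.
Along the incline: P cos θ = m g sin θ + μ_s N = m g sin θ + μ_s (m g cos θ + P sin θ).
Solving, P (cos θ − μ_s sin θ) = m g (sin θ + μ_s cos θ), so P = 456×9.8×(sin 24° + 0.57 cos 24°)/(cos 24° − 0.57 sin 24°) = 4470×0.9275/0.6817 = 6080 N.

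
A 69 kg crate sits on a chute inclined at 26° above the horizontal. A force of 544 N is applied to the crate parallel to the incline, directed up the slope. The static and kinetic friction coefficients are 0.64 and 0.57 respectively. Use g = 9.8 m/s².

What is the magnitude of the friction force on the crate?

Normal force: N = m g cos θ = 69 × 9.8 × cos 26° = 607.8 N.
Parallel to the incline, ΣF = 0 gives f = m g sin θ − P = 296.4 − 544 = -247.6 N (up-slope positive).
Static friction can supply at most μ_s N = 389 N.
Since |-247.6| ≤ 389 N, static friction is sufficient; f equals the required value, not μ_s N.

f ≈ 248 N (down the incline)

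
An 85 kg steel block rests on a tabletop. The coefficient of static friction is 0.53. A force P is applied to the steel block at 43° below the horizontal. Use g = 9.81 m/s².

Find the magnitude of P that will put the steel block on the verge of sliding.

P ≈ 1190 N

N = m g + P sin α (the push presses the steel block into the tabletop).
At impending slip, P cos α = μ_s N = μ_s (m g + P sin α).
Solving: P (cos α − μ_s sin α) = μ_s m g → P = 0.53×834/(cos 43° − 0.53 sin 43°) = 442/0.3699 = 1190 N.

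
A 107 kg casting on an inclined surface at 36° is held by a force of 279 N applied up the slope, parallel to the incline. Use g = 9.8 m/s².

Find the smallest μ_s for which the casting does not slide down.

N = m g cos θ = 848.3 N.
Friction must make up the shortfall along the incline: f = m g sin θ − P = 616.4 − 279 = 337.4 N.
At the threshold f = μ_s N, so μ_s,min = 337.4/848.3 = 0.398.

μ_s,min ≈ 0.398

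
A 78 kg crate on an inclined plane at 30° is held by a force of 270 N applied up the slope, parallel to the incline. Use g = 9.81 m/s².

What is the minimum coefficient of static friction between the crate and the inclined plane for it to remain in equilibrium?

μ_s,min ≈ 0.17

N = m g cos θ = 662.7 N.
Friction must make up the shortfall along the incline: f = m g sin θ − P = 382.6 − 270 = 112.6 N.
At the threshold f = μ_s N, so μ_s,min = 112.6/662.7 = 0.17.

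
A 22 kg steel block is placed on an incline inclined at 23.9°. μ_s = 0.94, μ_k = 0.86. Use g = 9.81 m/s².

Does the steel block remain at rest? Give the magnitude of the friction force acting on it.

N = m g cos θ = 197 N.
Down-slope weight component: m g sin θ = 87.4 N.
μ_s N = 185 N.
87.4 ≤ 185 N, so it stays put; friction = 87.4 N.

f ≈ 87.4 N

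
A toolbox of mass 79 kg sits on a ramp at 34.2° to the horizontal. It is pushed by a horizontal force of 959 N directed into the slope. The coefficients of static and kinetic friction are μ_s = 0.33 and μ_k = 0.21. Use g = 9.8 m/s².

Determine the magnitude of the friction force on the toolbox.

f ≈ 358 N (down the incline)

Normal direction: N = m g cos θ + P sin θ = 1179 N.
Parallel to the incline: P cos θ − m g sin θ = 793.2 − 435.2 = 358 N; the friction needed to balance this is 358 N acting down the slope.
The limit of static friction is μ_s N = 389.2 N.
|f_req| = 358 ≤ 389.2 N → the toolbox is in equilibrium; friction equals the required value.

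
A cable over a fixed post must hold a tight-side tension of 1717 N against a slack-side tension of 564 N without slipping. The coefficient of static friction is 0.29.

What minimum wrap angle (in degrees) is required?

β_min ≈ 220°

T₂/T₁ = e^{μβ} → β = ln(T₂/T₁)/μ.
β = ln(1717/564)/0.29 = 1.113/0.29 = 3.839 rad.
In degrees: β = 3.839 × 180/π = 220°.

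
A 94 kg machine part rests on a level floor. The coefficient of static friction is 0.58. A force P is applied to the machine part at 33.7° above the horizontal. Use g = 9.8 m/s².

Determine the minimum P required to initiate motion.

P ≈ 463 N

N = m g − P sin α (the pull lifts the machine part).
At impending slip, P cos α = μ_s N = μ_s (m g − P sin α).
Solving: P (cos α + μ_s sin α) = μ_s m g → P = 0.58×921/(cos 33.7° + 0.58 sin 33.7°) = 534/1.154 = 463 N.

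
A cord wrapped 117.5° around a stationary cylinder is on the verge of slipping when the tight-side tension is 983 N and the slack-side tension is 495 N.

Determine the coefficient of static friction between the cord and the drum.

μ ≈ 0.335

T₂/T₁ = e^{μβ} → μ = ln(T₂/T₁)/β.
β = 117.5° = 2.051 rad.
μ = ln(983/495)/2.051 = ln(1.986)/2.051 = 0.335.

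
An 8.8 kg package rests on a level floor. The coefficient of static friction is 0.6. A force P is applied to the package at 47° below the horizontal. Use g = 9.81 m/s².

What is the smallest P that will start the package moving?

N = m g + P sin α (the push presses the package into the level floor).
At impending slip, P cos α = μ_s N = μ_s (m g + P sin α).
Solving: P (cos α − μ_s sin α) = μ_s m g → P = 0.6×86.3/(cos 47° − 0.6 sin 47°) = 51.8/0.2432 = 213 N.

P ≈ 213 N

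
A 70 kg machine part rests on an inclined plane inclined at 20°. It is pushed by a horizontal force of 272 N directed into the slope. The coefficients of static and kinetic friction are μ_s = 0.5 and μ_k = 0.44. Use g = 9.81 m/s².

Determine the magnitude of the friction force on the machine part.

f ≈ 20.7 N (down the incline)

The horizontal push has a component P sin θ into the surface, so N = m g cos θ + P sin θ = 645.3 + 93.03 = 738.3 N.
Parallel to the incline: P cos θ − m g sin θ = 255.6 − 234.9 = 20.73 N; the friction needed to balance this is 20.73 N acting down the slope.
Maximum static friction: μ_s N = 0.5 × 738.3 = 369.2 N.
|f_req| = 20.73 ≤ 369.2 N → the machine part is in equilibrium; friction equals the required value.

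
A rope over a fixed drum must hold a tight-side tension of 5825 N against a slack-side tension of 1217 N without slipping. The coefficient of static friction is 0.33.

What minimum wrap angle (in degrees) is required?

β_min ≈ 272°

T₂/T₁ = e^{μβ} → β = ln(T₂/T₁)/μ.
β = ln(5825/1217)/0.33 = 1.566/0.33 = 4.745 rad.
In degrees: β = 4.745 × 180/π = 272°.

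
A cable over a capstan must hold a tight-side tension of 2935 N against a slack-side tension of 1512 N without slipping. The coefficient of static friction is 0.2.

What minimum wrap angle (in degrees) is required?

β_min ≈ 190°

T₂/T₁ = e^{μβ} → β = ln(T₂/T₁)/μ.
β = ln(2935/1512)/0.2 = 0.6633/0.2 = 3.316 rad.
In degrees: β = 3.316 × 180/π = 190°.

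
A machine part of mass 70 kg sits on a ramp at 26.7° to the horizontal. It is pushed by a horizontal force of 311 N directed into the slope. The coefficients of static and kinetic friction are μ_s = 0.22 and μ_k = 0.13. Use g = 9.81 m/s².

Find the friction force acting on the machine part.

Resolve perpendicular to the incline: N = m g cos θ + P sin θ = 70×9.81×cos 26.7° + 311×sin 26.7° = 753.2 N.
Along the incline, the net driving force (taking up-slope positive) is P cos θ − m g sin θ = 277.8 − 308.5 = -30.71 N, so equilibrium requires friction f = 30.71 N (up-slope).
The limit of static friction is μ_s N = 165.7 N.
|f_req| = 30.71 ≤ 165.7 N → the machine part is in equilibrium; friction equals the required value.

f ≈ 30.7 N (up the incline)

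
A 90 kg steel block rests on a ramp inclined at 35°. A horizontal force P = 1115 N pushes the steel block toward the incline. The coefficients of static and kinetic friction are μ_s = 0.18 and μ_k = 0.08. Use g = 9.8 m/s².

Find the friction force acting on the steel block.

Resolve perpendicular to the incline: N = m g cos θ + P sin θ = 90×9.8×cos 35° + 1115×sin 35° = 1362 N.
Parallel to the incline: P cos θ − m g sin θ = 913.4 − 505.9 = 407.5 N; the friction needed to balance this is 407.5 N acting down the slope.
Maximum static friction: μ_s N = 0.18 × 1362 = 245.2 N.
|f_req| = 407.5 > 245.2 N → the steel block slides up the incline; f = μ_k N = 0.08 × 1362 = 109 N.

f ≈ 109 N (down the incline)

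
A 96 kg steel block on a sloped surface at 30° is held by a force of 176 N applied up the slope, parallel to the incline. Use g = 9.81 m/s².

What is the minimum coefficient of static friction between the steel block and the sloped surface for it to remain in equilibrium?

N = m g cos θ = 815.6 N.
Friction must make up the shortfall along the incline: f = m g sin θ − P = 470.9 − 176 = 294.9 N.
At the threshold f = μ_s N, so μ_s,min = 294.9/815.6 = 0.362.

μ_s,min ≈ 0.362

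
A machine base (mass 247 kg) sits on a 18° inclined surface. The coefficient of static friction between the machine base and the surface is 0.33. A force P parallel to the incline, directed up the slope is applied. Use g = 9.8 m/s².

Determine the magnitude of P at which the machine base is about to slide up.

At impending motion up the slope, friction acts down-slope at its limit: f = μ_s N.
P is parallel to the surface, so N = m g cos θ = 2300 N.
Along the incline: P = m g sin θ + μ_s N = 748 + 0.33×2300 = 1510 N.

P ≈ 1510 N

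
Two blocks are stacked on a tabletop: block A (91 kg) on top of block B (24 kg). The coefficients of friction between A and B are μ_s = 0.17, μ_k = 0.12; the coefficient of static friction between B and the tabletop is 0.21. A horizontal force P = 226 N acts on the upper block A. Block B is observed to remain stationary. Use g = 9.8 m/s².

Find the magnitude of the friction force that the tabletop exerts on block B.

Between the blocks, N₁ = m_A g = 891.8 N.
So the A–B interface can sustain at most μ_s N₁ = 151.6 N of static friction.
Since P = 226 N > 151.6 N, A slides on B; the A–B friction is kinetic: f₁ = μ_k N₁ = 0.12×891.8 = 107 N.
By Newton's third law B feels 107 N forward from A. With B stationary, the floor's static friction on B balances it: f₂ = 107 N (well within μ_s(m_A+m_B)g = 236.7 N).

f ≈ 107 N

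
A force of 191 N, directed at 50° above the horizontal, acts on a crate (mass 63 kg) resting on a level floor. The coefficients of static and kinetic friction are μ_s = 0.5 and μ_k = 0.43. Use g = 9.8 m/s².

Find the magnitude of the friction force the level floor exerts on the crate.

f ≈ 123 N

The vertical component of P reduces the normal force: N = m g − P sin α = 617.4 − 146.3 = 471.1 N.
Horizontally, friction must balance P cos α = 122.8 N.
μ_s N = 0.5 × 471.1 = 235.5 N.
Since 122.8 N does not exceed the limit, the crate stays at rest and f = 123 N.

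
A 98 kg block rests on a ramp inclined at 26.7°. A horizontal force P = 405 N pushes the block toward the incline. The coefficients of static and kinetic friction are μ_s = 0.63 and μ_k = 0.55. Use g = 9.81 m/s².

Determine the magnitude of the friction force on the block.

Normal direction: N = m g cos θ + P sin θ = 1041 N.
Parallel to the incline: P cos θ − m g sin θ = 361.8 − 432 = -70.15 N; the friction needed to balance this is 70.15 N acting up the slope.
Maximum static friction: μ_s N = 0.63 × 1041 = 655.7 N.
|f_req| = 70.15 ≤ 655.7 N → the block is in equilibrium; friction equals the required value.

f ≈ 70.2 N (up the incline)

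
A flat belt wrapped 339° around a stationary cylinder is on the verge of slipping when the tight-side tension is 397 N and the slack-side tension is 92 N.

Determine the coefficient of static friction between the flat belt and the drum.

μ ≈ 0.247

T₂/T₁ = e^{μβ} → μ = ln(T₂/T₁)/β.
β = 339° = 5.917 rad.
μ = ln(397/92)/5.917 = ln(4.315)/5.917 = 0.247.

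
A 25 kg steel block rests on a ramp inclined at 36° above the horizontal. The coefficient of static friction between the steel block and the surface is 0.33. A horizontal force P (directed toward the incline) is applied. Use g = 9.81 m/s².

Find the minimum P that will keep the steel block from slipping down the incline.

The steel block tends to slide down (tan θ > μ_s), so at the point of impending slip friction acts up-slope at its limit: f = μ_s N.
Perpendicular to the incline: N = m g cos θ + P sin θ.
Along the incline: P cos θ + μ_s N = m g sin θ, i.e. P cos θ + μ_s (m g cos θ + P sin θ) = m g sin θ.
Solving, P (cos θ + μ_s sin θ) = m g (sin θ − μ_s cos θ), so P = 245×0.3208/1.003 = 78.4 N.

P_min ≈ 78.4 N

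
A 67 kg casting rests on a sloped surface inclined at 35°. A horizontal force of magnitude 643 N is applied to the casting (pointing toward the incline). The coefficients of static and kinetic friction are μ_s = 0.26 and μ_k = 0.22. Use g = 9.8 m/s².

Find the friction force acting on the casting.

f ≈ 150 N (down the incline)

Resolve perpendicular to the incline: N = m g cos θ + P sin θ = 67×9.8×cos 35° + 643×sin 35° = 906.7 N.
Along the incline, the net driving force (taking up-slope positive) is P cos θ − m g sin θ = 526.7 − 376.6 = 150.1 N, so equilibrium requires friction f = -150.1 N (down-slope).
Maximum static friction: μ_s N = 0.26 × 906.7 = 235.7 N.
|f_req| = 150.1 ≤ 235.7 N → the casting is in equilibrium; friction equals the required value.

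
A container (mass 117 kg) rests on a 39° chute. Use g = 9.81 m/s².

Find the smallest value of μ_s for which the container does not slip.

At the slip threshold m g sin θ = μ_s m g cos θ, so μ_s,min = tan θ.
μ_s,min = tan 39° = 0.81.

μ_s,min ≈ 0.81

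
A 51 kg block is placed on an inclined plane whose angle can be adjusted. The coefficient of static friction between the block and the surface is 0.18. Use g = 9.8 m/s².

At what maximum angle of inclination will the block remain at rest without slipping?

At the slip threshold, m g sin θ = μ_s · m g cos θ, so tan θ = μ_s.
θ_max = arctan(0.18) = 10.2°.

θ_max ≈ 10.2°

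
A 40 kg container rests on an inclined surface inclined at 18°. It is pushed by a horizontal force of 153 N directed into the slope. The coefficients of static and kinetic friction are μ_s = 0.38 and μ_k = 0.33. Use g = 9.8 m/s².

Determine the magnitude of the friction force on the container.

f ≈ 24.4 N (down the incline)

The horizontal push has a component P sin θ into the surface, so N = m g cos θ + P sin θ = 372.8 + 47.28 = 420.1 N.
Parallel to the incline: P cos θ − m g sin θ = 145.5 − 121.1 = 24.38 N; the friction needed to balance this is 24.38 N acting down the slope.
The limit of static friction is μ_s N = 159.6 N.
|f_req| = 24.38 ≤ 159.6 N → the container is in equilibrium; friction equals the required value.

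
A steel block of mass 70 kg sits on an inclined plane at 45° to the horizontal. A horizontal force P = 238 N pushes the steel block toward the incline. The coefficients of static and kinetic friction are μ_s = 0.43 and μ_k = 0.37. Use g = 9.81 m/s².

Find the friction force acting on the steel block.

f ≈ 242 N (up the incline)

The horizontal push has a component P sin θ into the surface, so N = m g cos θ + P sin θ = 485.6 + 168.3 = 653.9 N.
Parallel to the incline: P cos θ − m g sin θ = 168.3 − 485.6 = -317.3 N; the friction needed to balance this is 317.3 N acting up the slope.
Maximum static friction: μ_s N = 0.43 × 653.9 = 281.2 N.
|f_req| = 317.3 > 281.2 N → the steel block slides down the incline; f = μ_k N = 0.37 × 653.9 = 242 N.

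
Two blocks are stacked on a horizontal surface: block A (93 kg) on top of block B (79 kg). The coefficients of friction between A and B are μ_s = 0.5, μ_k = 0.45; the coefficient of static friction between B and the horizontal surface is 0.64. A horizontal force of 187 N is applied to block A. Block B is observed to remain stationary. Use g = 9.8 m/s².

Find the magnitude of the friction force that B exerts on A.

f ≈ 187 N

Normal force at the A–B interface: N₁ = m_A g = 911.4 N.
Maximum static friction on A from B: μ_s N₁ = 0.5×911.4 = 455.7 N.
Since P = 187 N ≤ 455.7 N, A does not slip on B; friction on A equals P = 187 N.
By Newton's third law B feels 187 N forward from A. With B stationary, the floor's static friction on B balances it: f₂ = 187 N (well within μ_s(m_A+m_B)g = 1079 N).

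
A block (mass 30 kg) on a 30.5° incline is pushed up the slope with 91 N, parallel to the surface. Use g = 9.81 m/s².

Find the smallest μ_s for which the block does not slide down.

μ_s,min ≈ 0.23

N = m g cos θ = 253.6 N.
Friction must make up the shortfall along the incline: f = m g sin θ − P = 149.4 − 91 = 58.37 N.
At the threshold f = μ_s N, so μ_s,min = 58.37/253.6 = 0.23.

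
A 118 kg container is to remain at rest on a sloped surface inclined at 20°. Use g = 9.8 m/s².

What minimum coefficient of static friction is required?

μ_s,min ≈ 0.364

At the slip threshold m g sin θ = μ_s m g cos θ, so μ_s,min = tan θ.
μ_s,min = tan 20° = 0.364.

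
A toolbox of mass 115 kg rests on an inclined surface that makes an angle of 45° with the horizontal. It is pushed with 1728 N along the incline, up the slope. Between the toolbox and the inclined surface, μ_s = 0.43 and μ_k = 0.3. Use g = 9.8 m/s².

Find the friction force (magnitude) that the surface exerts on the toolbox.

Normal force: N = m g cos θ = 115 × 9.8 × cos 45° = 796.9 N.
Parallel to the incline, ΣF = 0 gives f = m g sin θ − P = 796.9 − 1728 = -931.1 N (up-slope positive).
The static-friction ceiling is μ_s N = 0.43 × 796.9 = 342.7 N.
|-931.1| exceeds 342.7 N, so the toolbox slips up-slope; friction is kinetic, f = μ_k N = 0.3×796.9 = 239 N.

f ≈ 239 N (down the incline)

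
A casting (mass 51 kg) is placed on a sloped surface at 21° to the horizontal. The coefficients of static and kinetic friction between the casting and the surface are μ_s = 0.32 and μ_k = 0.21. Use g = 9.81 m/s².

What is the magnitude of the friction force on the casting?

Perpendicular to the surface, N = m g cos θ = 51·9.81·cos 21° = 467.1 N.
Along the slope the weight component is m g sin θ = 179.3 N; friction must supply exactly this, acting up-slope.
Maximum static friction available: μ_s N = 0.32 × 467.1 = 149.5 N.
|179.3| exceeds 149.5 N, so the casting slips down-slope; friction is kinetic, f = μ_k N = 0.21×467.1 = 98.1 N.

f ≈ 98.1 N (up the incline)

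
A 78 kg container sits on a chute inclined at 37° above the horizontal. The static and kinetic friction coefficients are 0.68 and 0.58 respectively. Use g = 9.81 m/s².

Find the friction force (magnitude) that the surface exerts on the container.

f ≈ 354 N (up the incline)

Normal force: N = m g cos θ = 78 × 9.81 × cos 37° = 611.1 N.
Along the slope the weight component is m g sin θ = 460.5 N; friction must supply exactly this, acting up-slope.
The static-friction ceiling is μ_s N = 0.68 × 611.1 = 415.5 N.
|460.5| exceeds 415.5 N, so the container slips down-slope; friction is kinetic, f = μ_k N = 0.58×611.1 = 354 N.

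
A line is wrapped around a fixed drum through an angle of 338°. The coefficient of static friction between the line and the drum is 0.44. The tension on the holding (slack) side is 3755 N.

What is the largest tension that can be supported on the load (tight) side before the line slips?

T_max ≈ 50300 N

At impending slip the capstan equation gives T₂/T₁ = e^{μβ} with β in radians.
β = 338° × π/180 = 5.899 rad.
e^{μβ} = e^{0.44×5.899} = 13.41.
T₂ = T₁ · e^{μβ} = 3755 × 13.41 = 50300 N.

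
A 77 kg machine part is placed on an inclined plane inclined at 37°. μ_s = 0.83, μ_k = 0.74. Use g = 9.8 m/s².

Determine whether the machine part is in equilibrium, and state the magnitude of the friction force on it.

f ≈ 454 N

N = m g cos θ = 603 N.
Down-slope weight component: m g sin θ = 454 N.
μ_s N = 500 N.
454 ≤ 500 N, so it stays put; friction = 454 N.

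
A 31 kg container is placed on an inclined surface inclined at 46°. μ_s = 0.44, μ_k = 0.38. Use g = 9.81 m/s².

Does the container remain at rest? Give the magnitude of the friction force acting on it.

N = m g cos θ = 211 N.
Down-slope weight component: m g sin θ = 219 N.
μ_s N = 93 N.
219 > 93 N, so it slides; kinetic friction f = μ_k N = 0.38×211 = 80.3 N.

f ≈ 80.3 N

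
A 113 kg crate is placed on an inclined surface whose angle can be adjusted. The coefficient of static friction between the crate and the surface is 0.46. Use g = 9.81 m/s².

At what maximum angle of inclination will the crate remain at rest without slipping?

θ_max ≈ 24.7°

At the slip threshold, m g sin θ = μ_s · m g cos θ, so tan θ = μ_s.
θ_max = arctan(0.46) = 24.7°.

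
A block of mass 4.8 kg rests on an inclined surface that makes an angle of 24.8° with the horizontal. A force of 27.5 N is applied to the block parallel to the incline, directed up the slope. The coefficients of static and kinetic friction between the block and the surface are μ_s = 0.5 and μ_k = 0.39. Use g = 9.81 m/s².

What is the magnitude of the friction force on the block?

f ≈ 7.75 N (down the incline)

Normal force: N = m g cos θ = 4.8 × 9.81 × cos 24.8° = 42.75 N.
For equilibrium along the incline the friction force must supply f = m g sin θ − P = 19.75 − 27.5 = -7.749 N (positive meaning up-slope).
Static friction can supply at most μ_s N = 21.37 N.
Since |-7.749| ≤ 21.37 N, the block remains in static equilibrium and friction takes exactly the required value.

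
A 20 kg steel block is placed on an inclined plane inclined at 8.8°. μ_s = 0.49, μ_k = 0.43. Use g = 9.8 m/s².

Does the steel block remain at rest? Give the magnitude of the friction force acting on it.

f ≈ 30 N

N = m g cos θ = 194 N.
Down-slope weight component: m g sin θ = 30 N.
μ_s N = 94.9 N.
30 ≤ 94.9 N, so it stays put; friction = 30 N.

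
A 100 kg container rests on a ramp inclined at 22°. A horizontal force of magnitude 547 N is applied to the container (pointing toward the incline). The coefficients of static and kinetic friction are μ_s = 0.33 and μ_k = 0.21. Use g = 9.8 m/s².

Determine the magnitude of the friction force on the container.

Normal direction: N = m g cos θ + P sin θ = 1114 N.
Parallel to the incline: P cos θ − m g sin θ = 507.2 − 367.1 = 140.1 N; the friction needed to balance this is 140.1 N acting down the slope.
The limit of static friction is μ_s N = 367.5 N.
|f_req| = 140.1 ≤ 367.5 N → the container is in equilibrium; friction equals the required value.

f ≈ 140 N (down the incline)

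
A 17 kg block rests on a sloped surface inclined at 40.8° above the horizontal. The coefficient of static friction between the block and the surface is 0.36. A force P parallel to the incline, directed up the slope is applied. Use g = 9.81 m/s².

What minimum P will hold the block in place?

P_min ≈ 63.5 N

The block tends to slide down (tan θ > μ_s), so at the point of impending slip friction acts up-slope at its limit: f = μ_s N.
P is parallel to the surface, so N = m g cos θ = 126 N.
Along the incline: P + μ_s N = m g sin θ, so P = 109 − 0.36×126 = 63.5 N.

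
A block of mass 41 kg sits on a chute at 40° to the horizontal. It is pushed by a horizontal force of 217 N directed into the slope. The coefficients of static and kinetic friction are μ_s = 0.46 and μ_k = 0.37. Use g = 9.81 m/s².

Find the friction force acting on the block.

f ≈ 92.3 N (up the incline)

Resolve perpendicular to the incline: N = m g cos θ + P sin θ = 41×9.81×cos 40° + 217×sin 40° = 447.6 N.
Along the incline, the net driving force (taking up-slope positive) is P cos θ − m g sin θ = 166.2 − 258.5 = -92.3 N, so equilibrium requires friction f = 92.3 N (up-slope).
The limit of static friction is μ_s N = 205.9 N.
|f_req| = 92.3 ≤ 205.9 N → the block is in equilibrium; friction equals the required value.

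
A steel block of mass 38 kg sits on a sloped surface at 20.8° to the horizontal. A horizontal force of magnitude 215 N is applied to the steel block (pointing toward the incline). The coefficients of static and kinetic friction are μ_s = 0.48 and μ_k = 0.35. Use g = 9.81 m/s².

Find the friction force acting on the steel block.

f ≈ 68.6 N (down the incline)

Normal direction: N = m g cos θ + P sin θ = 424.8 N.
Along the incline, the net driving force (taking up-slope positive) is P cos θ − m g sin θ = 201 − 132.4 = 68.61 N, so equilibrium requires friction f = -68.61 N (down-slope).
Maximum static friction: μ_s N = 0.48 × 424.8 = 203.9 N.
Since 68.61 N is within the 203.9 N limit, the steel block stays put and friction is exactly 68.6 N.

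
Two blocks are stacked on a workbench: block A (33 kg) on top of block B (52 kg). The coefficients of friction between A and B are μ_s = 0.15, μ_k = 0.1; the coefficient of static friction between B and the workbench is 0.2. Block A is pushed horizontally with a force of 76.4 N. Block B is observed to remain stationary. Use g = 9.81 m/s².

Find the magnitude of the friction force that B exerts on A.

The normal force B exerts on A is simply A's weight, N₁ = 323.7 N.
So the A–B interface can sustain at most μ_s N₁ = 48.56 N of static friction.
P = 76.4 N exceeds that limit, so A slips over B and the interface friction becomes kinetic: f₁ = μ_k N₁ = 0.1×323.7 = 32.4 N.
By Newton's third law B feels 32.4 N forward from A. With B stationary, the floor's static friction on B balances it: f₂ = 32.4 N (well within μ_s(m_A+m_B)g = 166.8 N).

f ≈ 32.4 N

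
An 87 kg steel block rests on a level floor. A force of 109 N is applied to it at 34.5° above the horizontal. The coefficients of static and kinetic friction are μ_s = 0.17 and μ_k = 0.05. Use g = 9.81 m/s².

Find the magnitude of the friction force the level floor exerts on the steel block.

f ≈ 89.8 N

The vertical component of P reduces the normal force: N = m g − P sin α = 853.5 − 61.74 = 791.7 N.
The horizontal driving force is P cos α = 89.83 N, so equilibrium needs friction f = 89.83 N.
μ_s N = 0.17 × 791.7 = 134.6 N.
Since 89.83 N does not exceed the limit, the steel block stays at rest and f = 89.8 N.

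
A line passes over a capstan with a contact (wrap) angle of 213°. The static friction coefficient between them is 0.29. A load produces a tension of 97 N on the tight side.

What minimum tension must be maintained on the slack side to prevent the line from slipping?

Capstan equation at impending slip: T_tight/T_slack = e^{μβ}.
β = 213° = 3.718 rad; e^{μβ} = e^{0.29×3.718} = 2.939.
T_slack = T_tight / e^{μβ} = 97 / 2.939 = 33 N.

T_min ≈ 33 N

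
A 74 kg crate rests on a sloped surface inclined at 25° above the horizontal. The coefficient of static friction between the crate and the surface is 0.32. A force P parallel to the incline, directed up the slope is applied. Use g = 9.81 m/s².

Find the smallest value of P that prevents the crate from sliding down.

The crate tends to slide down (tan θ > μ_s), so at the point of impending slip friction acts up-slope at its limit: f = μ_s N.
P is parallel to the surface, so N = m g cos θ = 658 N.
Along the incline: P + μ_s N = m g sin θ, so P = 307 − 0.32×658 = 96.3 N.

P_min ≈ 96.3 N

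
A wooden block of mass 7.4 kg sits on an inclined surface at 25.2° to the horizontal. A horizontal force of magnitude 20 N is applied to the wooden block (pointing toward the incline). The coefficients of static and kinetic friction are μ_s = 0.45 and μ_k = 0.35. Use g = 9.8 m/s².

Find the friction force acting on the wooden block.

The horizontal push has a component P sin θ into the surface, so N = m g cos θ + P sin θ = 65.62 + 8.516 = 74.13 N.
Along the incline, the net driving force (taking up-slope positive) is P cos θ − m g sin θ = 18.1 − 30.88 = -12.78 N, so equilibrium requires friction f = 12.78 N (up-slope).
The limit of static friction is μ_s N = 33.36 N.
Since 12.78 N is within the 33.36 N limit, the wooden block stays put and friction is exactly 12.8 N.

f ≈ 12.8 N (up the incline)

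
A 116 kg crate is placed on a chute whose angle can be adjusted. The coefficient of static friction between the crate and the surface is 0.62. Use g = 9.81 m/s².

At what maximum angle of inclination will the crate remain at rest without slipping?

θ_max ≈ 31.8°

At the slip threshold, m g sin θ = μ_s · m g cos θ, so tan θ = μ_s.
θ_max = arctan(0.62) = 31.8°.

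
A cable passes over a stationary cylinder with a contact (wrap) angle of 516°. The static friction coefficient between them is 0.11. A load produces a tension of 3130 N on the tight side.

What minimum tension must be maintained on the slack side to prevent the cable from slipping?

Capstan equation at impending slip: T_tight/T_slack = e^{μβ}.
β = 516° = 9.006 rad; e^{μβ} = e^{0.11×9.006} = 2.693.
T_slack = T_tight / e^{μβ} = 3130 / 2.693 = 1160 N.

T_min ≈ 1160 N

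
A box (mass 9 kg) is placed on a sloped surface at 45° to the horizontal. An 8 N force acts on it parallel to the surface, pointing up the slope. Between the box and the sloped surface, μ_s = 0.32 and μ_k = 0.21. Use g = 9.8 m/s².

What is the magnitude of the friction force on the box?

f ≈ 13.1 N (up the incline)

Normal force: N = m g cos θ = 9 × 9.8 × cos 45° = 62.37 N.
For equilibrium along the incline the friction force must supply f = m g sin θ − P = 62.37 − 8 = 54.37 N (positive meaning up-slope).
Static friction can supply at most μ_s N = 19.96 N.
|54.37| exceeds 19.96 N, so the box slips down-slope; friction is kinetic, f = μ_k N = 0.21×62.37 = 13.1 N.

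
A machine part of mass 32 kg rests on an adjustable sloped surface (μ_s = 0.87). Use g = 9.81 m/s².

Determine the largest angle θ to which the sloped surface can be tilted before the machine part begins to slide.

At the slip threshold, m g sin θ = μ_s · m g cos θ, so tan θ = μ_s.
θ_max = arctan(0.87) = 41°.

θ_max ≈ 41°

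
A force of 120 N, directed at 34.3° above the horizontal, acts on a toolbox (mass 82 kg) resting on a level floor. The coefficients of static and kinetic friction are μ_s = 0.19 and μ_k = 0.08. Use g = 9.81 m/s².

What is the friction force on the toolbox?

N = m g − P sin α = 804.4 − 120×sin 34.3° = 736.8 N.
The horizontal driving force is P cos α = 99.13 N, so equilibrium needs friction f = 99.13 N.
The static-friction limit is μ_s N = 140 N.
99.13 ≤ 140 N → static; friction equals the required 99.1 N.

f ≈ 99.1 N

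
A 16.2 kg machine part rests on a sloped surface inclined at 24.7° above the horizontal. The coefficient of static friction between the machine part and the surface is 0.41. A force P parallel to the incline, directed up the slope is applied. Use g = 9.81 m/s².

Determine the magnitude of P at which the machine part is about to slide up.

P ≈ 126 N

At impending motion up the slope, friction acts down-slope at its limit: f = μ_s N.
P is parallel to the surface, so N = m g cos θ = 144 N.
Along the incline: P = m g sin θ + μ_s N = 66.4 + 0.41×144 = 126 N.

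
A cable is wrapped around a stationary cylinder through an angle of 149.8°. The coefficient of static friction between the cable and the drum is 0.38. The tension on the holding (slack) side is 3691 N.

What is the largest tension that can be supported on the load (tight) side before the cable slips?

T_max ≈ 9970 N

At impending slip the capstan equation gives T₂/T₁ = e^{μβ} with β in radians.
β = 149.8° × π/180 = 2.615 rad.
e^{μβ} = e^{0.38×2.615} = 2.701.
T₂ = T₁ · e^{μβ} = 3691 × 2.701 = 9970 N.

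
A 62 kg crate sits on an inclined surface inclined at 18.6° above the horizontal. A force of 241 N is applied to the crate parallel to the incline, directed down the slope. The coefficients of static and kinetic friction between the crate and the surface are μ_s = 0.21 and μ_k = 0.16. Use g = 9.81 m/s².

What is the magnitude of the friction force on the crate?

The normal reaction is N = m g cos θ = 576.5 N.
Parallel to the incline, ΣF = 0 gives f = m g sin θ + P = 194 + 241 = 435 N (up-slope positive).
Static friction can supply at most μ_s N = 121.1 N.
|435| exceeds 121.1 N, so the crate slips down-slope; friction is kinetic, f = μ_k N = 0.16×576.5 = 92.2 N.

f ≈ 92.2 N (up the incline)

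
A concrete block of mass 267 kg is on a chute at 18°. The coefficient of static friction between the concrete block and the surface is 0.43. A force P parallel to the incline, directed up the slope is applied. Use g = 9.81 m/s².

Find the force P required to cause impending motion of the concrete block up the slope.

P ≈ 1880 N

At impending motion up the slope, friction acts down-slope at its limit: f = μ_s N.
P is parallel to the surface, so N = m g cos θ = 2490 N.
Along the incline: P = m g sin θ + μ_s N = 809 + 0.43×2490 = 1880 N.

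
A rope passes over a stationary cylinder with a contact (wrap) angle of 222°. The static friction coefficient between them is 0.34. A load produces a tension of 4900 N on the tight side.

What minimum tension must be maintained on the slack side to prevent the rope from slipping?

Capstan equation at impending slip: T_tight/T_slack = e^{μβ}.
β = 222° = 3.875 rad; e^{μβ} = e^{0.34×3.875} = 3.734.
T_slack = T_tight / e^{μβ} = 4900 / 3.734 = 1310 N.

T_min ≈ 1310 N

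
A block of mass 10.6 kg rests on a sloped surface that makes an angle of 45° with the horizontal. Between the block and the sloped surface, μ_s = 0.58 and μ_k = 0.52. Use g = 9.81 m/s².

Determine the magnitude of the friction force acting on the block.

Perpendicular to the surface, N = m g cos θ = 10.6·9.81·cos 45° = 73.53 N.
For equilibrium along the incline, friction must balance the weight component: f = m g sin θ = 73.53 N up the slope.
The static-friction ceiling is μ_s N = 0.58 × 73.53 = 42.65 N.
Since |73.53| > 42.65 N, static friction cannot hold it; the block slides down the incline and kinetic friction applies: f = μ_k N = 0.52 × 73.53 = 38.2 N.

f ≈ 38.2 N (up the incline)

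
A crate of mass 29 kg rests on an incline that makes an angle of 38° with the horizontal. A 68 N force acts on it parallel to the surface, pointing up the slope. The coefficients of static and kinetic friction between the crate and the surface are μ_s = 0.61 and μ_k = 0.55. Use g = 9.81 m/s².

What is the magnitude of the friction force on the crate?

The normal reaction is N = m g cos θ = 224.2 N.
The friction needed for equilibrium is m g sin θ − P = 175.1 − 68 = 107.1 N, measured positive up-slope.
Static friction can supply at most μ_s N = 136.8 N.
Since |107.1| ≤ 136.8 N, the crate remains in static equilibrium and friction takes exactly the required value.

f ≈ 107 N (up the incline)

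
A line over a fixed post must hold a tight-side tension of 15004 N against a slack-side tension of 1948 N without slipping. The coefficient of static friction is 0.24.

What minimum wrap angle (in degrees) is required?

β_min ≈ 487°

T₂/T₁ = e^{μβ} → β = ln(T₂/T₁)/μ.
β = ln(15004/1948)/0.24 = 2.042/0.24 = 8.506 rad.
In degrees: β = 8.506 × 180/π = 487°.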